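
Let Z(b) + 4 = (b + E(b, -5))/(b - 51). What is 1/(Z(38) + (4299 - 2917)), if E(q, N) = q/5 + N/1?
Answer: 65/89367 ≈ 0.00072734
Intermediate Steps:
E(q, N) = N + q/5 (E(q, N) = q*(⅕) + N*1 = q/5 + N = N + q/5)
Z(b) = -4 + (-5 + 6*b/5)/(-51 + b) (Z(b) = -4 + (b + (-5 + b/5))/(b - 51) = -4 + (-5 + 6*b/5)/(-51 + b))
1/(Z(38) + (4299 - 2917)) = 1/((995 - 14*38)/(5*(-51 + 38)) + (4299 - 2917)) = 1/((⅕)*(995 - 532)/(-13) + 1382) = 1/((⅕)*(-1/13)*463 + 1382) = 1/(-463/65 + 1382) = 1/(89367/65) = 65/89367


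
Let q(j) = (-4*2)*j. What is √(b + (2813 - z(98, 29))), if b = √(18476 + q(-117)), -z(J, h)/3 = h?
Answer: √(2900 + 2*√4853) ≈ 55.130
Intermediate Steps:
q(j) = -8*j
z(J, h) = -3*h
b = 2*√4853 (b = √(18476 - 8*(-117)) = √(18476 + 936) = √19412 = 2*√4853 ≈ 139.33)
√(b + (2813 - z(98, 29))) = √(2*√4853 + (2813 - (-3)*29)) = √(2*√4853 + (2813 - 1*(-87))) = √(2*√4853 + (2813 + 87)) = √(2*√4853 + 2900) = √(2900 + 2*√4853)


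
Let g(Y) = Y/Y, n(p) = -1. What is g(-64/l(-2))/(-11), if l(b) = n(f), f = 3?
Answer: -1/11 ≈ -0.090909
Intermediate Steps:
l(b) = -1
g(Y) = 1
g(-64/l(-2))/(-11) = 1/(-11) = 1*(-1/11) = -1/11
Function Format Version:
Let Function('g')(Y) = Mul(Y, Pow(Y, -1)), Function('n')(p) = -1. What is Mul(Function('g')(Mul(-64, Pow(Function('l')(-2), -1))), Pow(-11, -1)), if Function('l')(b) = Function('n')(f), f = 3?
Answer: Rational(-1, 11) ≈ -0.090909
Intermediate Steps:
Function('l')(b) = -1
Function('g')(Y) = 1
Mul(Function('g')(Mul(-64, Pow(Function('l')(-2), -1))), Pow(-11, -1)) = Mul(1, Pow(-11, -1)) = Mul(1, Rational(-1, 11)) = Rational(-1, 11)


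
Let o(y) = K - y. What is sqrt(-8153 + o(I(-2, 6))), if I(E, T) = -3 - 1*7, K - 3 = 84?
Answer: 2*I*sqrt(2014) ≈ 89.755*I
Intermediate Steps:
K = 87 (K = 3 + 84 = 87)
I(E, T) = -10 (I(E, T) = -3 - 7 = -10)
o(y) = 87 - y
sqrt(-8153 + o(I(-2, 6))) = sqrt(-8153 + (87 - 1*(-10))) = sqrt(-8153 + (87 + 10)) = sqrt(-8153 + 97) = sqrt(-8056) = 2*I*sqrt(2014)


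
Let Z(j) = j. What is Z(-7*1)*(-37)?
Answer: 259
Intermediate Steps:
Z(-7*1)*(-37) = -7*1*(-37) = -7*(-37) = 259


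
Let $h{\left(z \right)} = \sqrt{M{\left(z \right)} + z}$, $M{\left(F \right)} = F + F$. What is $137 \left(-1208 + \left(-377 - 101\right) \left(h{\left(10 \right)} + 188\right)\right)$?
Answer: $-12476864 - 65486 \sqrt{30} \approx -1.2836 \cdot 10^{7}$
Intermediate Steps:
$M{\left(F \right)} = 2 F$
$h{\left(z \right)} = \sqrt{3} \sqrt{z}$ ($h{\left(z \right)} = \sqrt{2 z + z} = \sqrt{3 z} = \sqrt{3} \sqrt{z}$)
$137 \left(-1208 + \left(-377 - 101\right) \left(h{\left(10 \right)} + 188\right)\right) = 137 \left(-1208 + \left(-377 - 101\right) \left(\sqrt{3} \sqrt{10} + 188\right)\right) = 137 \left(-1208 - 478 \left(\sqrt{30} + 188\right)\right) = 137 \left(-1208 - 478 \left(188 + \sqrt{30}\right)\right) = 137 \left(-1208 - \left(89864 + 478 \sqrt{30}\right)\right) = 137 \left(-91072 - 478 \sqrt{30}\right) = -12476864 - 65486 \sqrt{30}$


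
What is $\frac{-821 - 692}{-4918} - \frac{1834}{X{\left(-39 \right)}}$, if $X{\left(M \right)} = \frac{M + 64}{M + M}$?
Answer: $\frac{703567561}{122950} \approx 5722.4$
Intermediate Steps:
$X{\left(M \right)} = \frac{64 + M}{2 M}$
$\frac{-821 - 692}{-4918} - \frac{1834}{X{\left(-39 \right)}} = \frac{-821 - 692}{-4918} - \frac{1834}{\frac{1}{2} \frac{1}{-39} \left(64 - 39\right)} = \left(-1513\right) \left(- \frac{1}{4918}\right) - \frac{1834}{\frac{1}{2} \left(- \frac{1}{39}\right) 25} = \frac{1513}{4918} - \frac{1834}{- \frac{25}{78}} = \frac{1513}{4918} - - \frac{143052}{25} = \frac{1513}{4918} + \frac{143052}{25} = \frac{703567561}{122950}$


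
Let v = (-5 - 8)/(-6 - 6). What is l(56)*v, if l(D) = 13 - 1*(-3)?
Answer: 52/3 ≈ 17.333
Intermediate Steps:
l(D) = 16 (l(D) = 13 + 3 = 16)
v = 13/12 (v = -13/(-12) = -13*(-1/12) = 13/12 ≈ 1.0833)
l(56)*v = 16*(13/12) = 52/3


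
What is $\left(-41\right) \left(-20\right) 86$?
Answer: $70520$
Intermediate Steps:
$\left(-41\right) \left(-20\right) 86 = 820 \cdot 86 = 70520$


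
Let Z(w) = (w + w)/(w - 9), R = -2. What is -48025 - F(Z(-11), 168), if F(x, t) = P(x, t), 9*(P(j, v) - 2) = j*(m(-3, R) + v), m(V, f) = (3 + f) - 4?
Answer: -288283/6 ≈ -48047.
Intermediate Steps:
Z(w) = 2*w/(-9 + w) (Z(w) = (2*w)/(-9 + w) = 2*w/(-9 + w))
m(V, f) = -1 + f
P(j, v) = 2 + j*(-3 + v)/9 (P(j, v) = 2 + (j*((-1 - 2) + v))/9 = 2 + (j*(-3 + v))/9 = 2 + j*(-3 + v)/9)
F(x, t) = 2 - x/3 + t*x/9 (F(x, t) = 2 - x/3 + x*t/9 = 2 - x/3 + t*x/9)
-48025 - F(Z(-11), 168) = -48025 - (2 - 2*(-11)/(3*(-9 - 11)) + (1/9)*168*(2*(-11)/(-9 - 11))) = -48025 - (2 - 2*(-11)/(3*(-20)) + (1/9)*168*(2*(-11)/(-20))) = -48025 - (2 - 2*(-11)*(-1)/(3*20) + (1/9)*168*(2*(-11)*(-1/20))) = -48025 - (2 - 1/3*11/10 + (1/9)*168*(11/10)) = -48025 - (2 - 11/30 + 308/15) = -48025 - 1*133/6 = -48025 - 133/6 = -288283/6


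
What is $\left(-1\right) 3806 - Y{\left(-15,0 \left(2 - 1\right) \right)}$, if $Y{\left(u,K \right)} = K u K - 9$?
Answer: $-3797$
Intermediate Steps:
$Y{\left(u,K \right)} = -9 + u K^{2}$ ($Y{\left(u,K \right)} = u K^{2} - 9 = -9 + u K^{2}$)
$\left(-1\right) 3806 - Y{\left(-15,0 \left(2 - 1\right) \right)} = \left(-1\right) 3806 - \left(-9 - 15 \left(0 \left(2 - 1\right)\right)^{2}\right) = -3806 - \left(-9 - 15 \left(0 \cdot 1\right)^{2}\right) = -3806 - \left(-9 - 15 \cdot 0^{2}\right) = -3806 - \left(-9 - 0\right) = -3806 - \left(-9 + 0\right) = -3806 - -9 = -3806 + 9 = -3797$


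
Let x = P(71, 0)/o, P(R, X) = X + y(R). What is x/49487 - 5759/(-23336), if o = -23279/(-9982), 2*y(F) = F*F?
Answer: 101711809713/378637404568 ≈ 0.26863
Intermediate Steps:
y(F) = F²/2 (y(F) = (F*F)/2 = F²/2)
o = 23279/9982 (o = -23279*(-1/9982) = 23279/9982 ≈ 2.3321)
P(R, X) = X + R²/2
x = 25159631/23279 (x = (0 + (½)*71²)/(23279/9982) = (0 + (½)*5041)*(9982/23279) = (0 + 5041/2)*(9982/23279) = (5041/2)*(9982/23279) = 25159631/23279 ≈ 1080.8)
x/49487 - 5759/(-23336) = (25159631/23279)/49487 - 5759/(-23336) = (25159631/23279)*(1/49487) - 5759*(-1/23336) = 354361/16225463 + 5759/23336 = 101711809713/378637404568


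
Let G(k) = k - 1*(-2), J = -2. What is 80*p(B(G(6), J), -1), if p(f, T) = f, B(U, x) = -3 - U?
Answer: -880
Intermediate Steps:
G(k) = 2 + k (G(k) = k + 2 = 2 + k)
80*p(B(G(6), J), -1) = 80*(-3 - (2 + 6)) = 80*(-3 - 1*8) = 80*(-3 - 8) = 80*(-11) = -880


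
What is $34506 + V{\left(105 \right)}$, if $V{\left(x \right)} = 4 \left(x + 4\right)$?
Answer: $34942$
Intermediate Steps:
$V{\left(x \right)} = 16 + 4 x$ ($V{\left(x \right)} = 4 \left(4 + x\right) = 16 + 4 x$)
$34506 + V{\left(105 \right)} = 34506 + \left(16 + 4 \cdot 105\right) = 34506 + \left(16 + 420\right) = 34506 + 436 = 34942$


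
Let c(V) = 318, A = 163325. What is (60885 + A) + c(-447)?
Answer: 224528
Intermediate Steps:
(60885 + A) + c(-447) = (60885 + 163325) + 318 = 224210 + 318 = 224528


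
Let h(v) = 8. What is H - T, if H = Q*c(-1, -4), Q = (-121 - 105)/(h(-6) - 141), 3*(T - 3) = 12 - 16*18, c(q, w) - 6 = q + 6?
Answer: 14323/133 ≈ 107.69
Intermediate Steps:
c(q, w) = 12 + q (c(q, w) = 6 + (q + 6) = 6 + (6 + q) = 12 + q)
T = -89 (T = 3 + (12 - 16*18)/3 = 3 + (12 - 288)/3 = 3 + (⅓)*(-276) = 3 - 92 = -89)
Q = 226/133 (Q = (-121 - 105)/(8 - 141) = -226/(-133) = -226*(-1/133) = 226/133 ≈ 1.6992)
H = 2486/133 (H = 226*(12 - 1)/133 = (226/133)*11 = 2486/133 ≈ 18.692)
H - T = 2486/133 - 1*(-89) = 2486/133 + 89 = 14323/133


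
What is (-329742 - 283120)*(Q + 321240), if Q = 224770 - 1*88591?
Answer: -280334723178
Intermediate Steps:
Q = 136179 (Q = 224770 - 88591 = 136179)
(-329742 - 283120)*(Q + 321240) = (-329742 - 283120)*(136179 + 321240) = -612862*457419 = -280334723178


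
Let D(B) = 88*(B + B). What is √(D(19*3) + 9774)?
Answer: √19806 ≈ 140.73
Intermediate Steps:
D(B) = 176*B (D(B) = 88*(2*B) = 176*B)
√(D(19*3) + 9774) = √(176*(19*3) + 9774) = √(176*57 + 9774) = √(10032 + 9774) = √19806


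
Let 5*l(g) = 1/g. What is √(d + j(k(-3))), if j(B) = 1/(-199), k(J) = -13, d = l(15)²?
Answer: I*√1079774/14925 ≈ 0.069623*I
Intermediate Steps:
l(g) = 1/(5*g)
d = 1/5625 (d = ((⅕)/15)² = ((⅕)*(1/15))² = (1/75)² = 1/5625 ≈ 0.00017778)
j(B) = -1/199
√(d + j(k(-3))) = √(1/5625 - 1/199) = √(-5426/1119375) = I*√1079774/14925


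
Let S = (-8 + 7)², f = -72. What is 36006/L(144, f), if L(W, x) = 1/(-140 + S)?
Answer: -5004834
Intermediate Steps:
S = 1 (S = (-1)² = 1)
L(W, x) = -1/139 (L(W, x) = 1/(-140 + 1) = 1/(-139) = -1/139)
36006/L(144, f) = 36006/(-1/139) = 36006*(-139) = -5004834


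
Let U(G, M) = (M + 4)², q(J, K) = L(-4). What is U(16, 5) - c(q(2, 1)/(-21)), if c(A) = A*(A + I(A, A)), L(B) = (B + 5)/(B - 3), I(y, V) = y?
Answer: 1750327/21609 ≈ 81.000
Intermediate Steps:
L(B) = (5 + B)/(-3 + B)
q(J, K) = -⅐ (q(J, K) = (5 - 4)/(-3 - 4) = 1/(-7) = -⅐*1 = -⅐)
c(A) = 2*A² (c(A) = A*(A + A) = A*(2*A) = 2*A²)
U(G, M) = (4 + M)²
U(16, 5) - c(q(2, 1)/(-21)) = (4 + 5)² - 2*(-⅐/(-21))² = 9² - 2*(-⅐*(-1/21))² = 81 - 2*(1/147)² = 81 - 2/21609 = 1750327/21609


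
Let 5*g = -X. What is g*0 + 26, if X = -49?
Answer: 26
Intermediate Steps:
g = 49/5 (g = (-1*(-49))/5 = (1/5)*49 = 49/5 ≈ 9.8000)
g*0 + 26 = (49/5)*0 + 26 = 0 + 26 = 26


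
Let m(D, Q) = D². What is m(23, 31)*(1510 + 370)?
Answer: 994520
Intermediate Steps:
m(23, 31)*(1510 + 370) = 23²*(1510 + 370) = 529*1880 = 994520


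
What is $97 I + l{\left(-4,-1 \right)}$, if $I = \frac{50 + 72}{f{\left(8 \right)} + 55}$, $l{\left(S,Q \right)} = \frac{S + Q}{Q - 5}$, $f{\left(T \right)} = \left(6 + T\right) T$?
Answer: $\frac{71839}{1002} \approx 71.696$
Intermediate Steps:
$f{\left(T \right)} = T \left(6 + T\right)$
$l{\left(S,Q \right)} = \frac{Q + S}{-5 + Q}$
$I = \frac{122}{167}$ ($I = \frac{50 + 72}{8 \left(6 + 8\right) + 55} = \frac{122}{8 \cdot 14 + 55} = \frac{122}{112 + 55} = \frac{122}{167} \approx 0.73054$)
$97 I + l{\left(-4,-1 \right)} = 97 \cdot \frac{122}{167} + \frac{-1 - 4}{-5 - 1} = \frac{11834}{167} + \frac{1}{-6} \left(-5\right) = \frac{11834}{167} - - \frac{5}{6} = \frac{11834}{167} + \frac{5}{6} = \frac{71839}{1002}$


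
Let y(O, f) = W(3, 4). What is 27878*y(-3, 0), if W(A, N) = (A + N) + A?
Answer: 278780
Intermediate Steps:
W(A, N) = N + 2*A
y(O, f) = 10 (y(O, f) = 4 + 2*3 = 4 + 6 = 10)
27878*y(-3, 0) = 27878*10 = 278780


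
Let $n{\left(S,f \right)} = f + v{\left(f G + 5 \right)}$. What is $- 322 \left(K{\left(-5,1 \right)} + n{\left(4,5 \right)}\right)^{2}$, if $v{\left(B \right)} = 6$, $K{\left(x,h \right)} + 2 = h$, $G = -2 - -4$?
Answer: $-32200$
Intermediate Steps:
$G = 2$ ($G = -2 + 4 = 2$)
$K{\left(x,h \right)} = -2 + h$
$n{\left(S,f \right)} = 6 + f$ ($n{\left(S,f \right)} = f + 6 = 6 + f$)
$- 322 \left(K{\left(-5,1 \right)} + n{\left(4,5 \right)}\right)^{2} = - 322 \left(\left(-2 + 1\right) + \left(6 + 5\right)\right)^{2} = - 322 \left(-1 + 11\right)^{2} = - 322 \cdot 10^{2} = \left(-322\right) 100 = -32200$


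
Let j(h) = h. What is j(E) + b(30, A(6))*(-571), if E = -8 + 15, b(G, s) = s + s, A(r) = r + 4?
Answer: -11413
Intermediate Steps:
A(r) = 4 + r
b(G, s) = 2*s
E = 7
j(E) + b(30, A(6))*(-571) = 7 + (2*(4 + 6))*(-571) = 7 + (2*10)*(-571) = 7 + 20*(-571) = 7 - 11420 = -11413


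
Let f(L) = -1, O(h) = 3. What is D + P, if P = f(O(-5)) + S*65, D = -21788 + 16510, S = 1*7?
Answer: -4824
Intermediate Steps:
S = 7
D = -5278
P = 454 (P = -1 + 7*65 = -1 + 455 = 454)
D + P = -5278 + 454 = -4824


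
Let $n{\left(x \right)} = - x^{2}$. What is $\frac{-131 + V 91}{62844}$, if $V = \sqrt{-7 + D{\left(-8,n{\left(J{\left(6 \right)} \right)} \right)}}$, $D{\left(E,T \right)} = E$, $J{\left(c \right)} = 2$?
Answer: $- \frac{131}{62844} + \frac{91 i \sqrt{15}}{62844} \approx -0.0020845 + 0.0056082 i$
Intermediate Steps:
$V = i \sqrt{15}$ ($V = \sqrt{-7 - 8} = \sqrt{-15} = i \sqrt{15} \approx 3.873 i$)
$\frac{-131 + V 91}{62844} = \frac{-131 + i \sqrt{15} \cdot 91}{62844} = \left(-131 + 91 i \sqrt{15}\right) \frac{1}{62844} = - \frac{131}{62844} + \frac{91 i \sqrt{15}}{62844}$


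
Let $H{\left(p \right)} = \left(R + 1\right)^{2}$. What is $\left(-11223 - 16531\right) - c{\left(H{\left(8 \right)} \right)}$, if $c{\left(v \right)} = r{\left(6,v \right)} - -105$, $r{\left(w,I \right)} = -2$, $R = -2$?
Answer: $-27857$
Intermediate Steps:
$H{\left(p \right)} = 1$ ($H{\left(p \right)} = \left(-2 + 1\right)^{2} = \left(-1\right)^{2} = 1$)
$c{\left(v \right)} = 103$ ($c{\left(v \right)} = -2 - -105 = -2 + 105 = 103$)
$\left(-11223 - 16531\right) - c{\left(H{\left(8 \right)} \right)} = \left(-11223 - 16531\right) - 103 = -27754 - 103 = -27857$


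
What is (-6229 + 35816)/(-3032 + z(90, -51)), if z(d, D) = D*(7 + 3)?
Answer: -29587/3542 ≈ -8.3532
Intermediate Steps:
z(d, D) = 10*D (z(d, D) = D*10 = 10*D)
(-6229 + 35816)/(-3032 + z(90, -51)) = (-6229 + 35816)/(-3032 + 10*(-51)) = 29587/(-3032 - 510) = 29587/(-3542) = 29587*(-1/3542) = -29587/3542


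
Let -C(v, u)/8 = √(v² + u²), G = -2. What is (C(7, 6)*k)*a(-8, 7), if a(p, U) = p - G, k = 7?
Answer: 336*√85 ≈ 3097.8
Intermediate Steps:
C(v, u) = -8*√(u² + v²) (C(v, u) = -8*√(v² + u²) = -8*√(u² + v²))
a(p, U) = 2 + p (a(p, U) = p - 1*(-2) = p + 2 = 2 + p)
(C(7, 6)*k)*a(-8, 7) = (-8*√(6² + 7²)*7)*(2 - 8) = (-8*√(36 + 49)*7)*(-6) = (-8*√85*7)*(-6) = -56*√85*(-6) = 336*√85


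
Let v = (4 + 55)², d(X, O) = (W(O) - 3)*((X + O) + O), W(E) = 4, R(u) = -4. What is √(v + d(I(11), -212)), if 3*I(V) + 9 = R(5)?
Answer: √27474/3 ≈ 55.251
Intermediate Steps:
I(V) = -13/3 (I(V) = -3 + (⅓)*(-4) = -3 - 4/3 = -13/3)
d(X, O) = X + 2*O (d(X, O) = (4 - 3)*((X + O) + O) = 1*((O + X) + O) = 1*(X + 2*O) = X + 2*O)
v = 3481 (v = 59² = 3481)
√(v + d(I(11), -212)) = √(3481 + (-13/3 + 2*(-212))) = √(3481 + (-13/3 - 424)) = √(3481 - 1285/3) = √(9158/3) = √27474/3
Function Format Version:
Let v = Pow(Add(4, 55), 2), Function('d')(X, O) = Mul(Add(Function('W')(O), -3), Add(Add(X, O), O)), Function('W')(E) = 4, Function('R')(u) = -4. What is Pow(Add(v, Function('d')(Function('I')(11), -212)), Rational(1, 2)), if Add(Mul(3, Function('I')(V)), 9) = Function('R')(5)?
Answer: Mul(Rational(1, 3), Pow(27474, Rational(1, 2))) ≈ 55.251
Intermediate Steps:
Function('I')(V) = Rational(-13, 3) (Function('I')(V) = Add(-3, Mul(Rational(1, 3), -4)) = Add(-3, Rational(-4, 3)) = Rational(-13, 3))
Function('d')(X, O) = Add(X, Mul(2, O)) (Function('d')(X, O) = Mul(Add(4, -3), Add(Add(X, O), O)) = Mul(1, Add(Add(O, X), O)) = Mul(1, Add(X, Mul(2, O))) = Add(X, Mul(2, O)))
v = 3481 (v = Pow(59, 2) = 3481)
Pow(Add(v, Function('d')(Function('I')(11), -212)), Rational(1, 2)) = Pow(Add(3481, Add(Rational(-13, 3), Mul(2, -212))), Rational(1, 2)) = Pow(Add(3481, Add(Rational(-13, 3), -424)), Rational(1, 2)) = Pow(Add(3481, Rational(-1285, 3)), Rational(1, 2)) = Pow(Rational(9158, 3), Rational(1, 2)) = Mul(Rational(1, 3), Pow(27474, Rational(1, 2)))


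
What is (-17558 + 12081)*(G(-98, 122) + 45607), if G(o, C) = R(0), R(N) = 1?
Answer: -249795016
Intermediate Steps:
G(o, C) = 1
(-17558 + 12081)*(G(-98, 122) + 45607) = (-17558 + 12081)*(1 + 45607) = -5477*45608 = -249795016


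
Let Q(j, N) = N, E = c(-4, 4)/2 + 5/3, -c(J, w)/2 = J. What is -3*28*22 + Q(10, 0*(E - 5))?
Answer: -1848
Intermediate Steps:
c(J, w) = -2*J
E = 17/3 (E = -2*(-4)/2 + 5/3 = 8*(½) + 5*(⅓) = 4 + 5/3 = 17/3 ≈ 5.6667)
-3*28*22 + Q(10, 0*(E - 5)) = -3*28*22 + 0*(17/3 - 5) = -84*22 + 0*(⅔) = -1848 + 0 = -1848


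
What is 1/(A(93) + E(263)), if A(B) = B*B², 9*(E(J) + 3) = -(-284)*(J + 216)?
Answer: 9/7375222 ≈ 1.2203e-6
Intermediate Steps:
E(J) = 6813 + 284*J/9 (E(J) = -3 + (-(-284)*(J + 216))/9 = -3 + (-(-284)*(216 + J))/9 = -3 + (-(-61344 - 284*J))/9 = -3 + (61344 + 284*J)/9 = -3 + (6816 + 284*J/9) = 6813 + 284*J/9)
A(B) = B³
1/(A(93) + E(263)) = 1/(93³ + (6813 + (284/9)*263)) = 1/(804357 + (6813 + 74692/9)) = 1/(804357 + 136009/9) = 1/(7375222/9) = 9/7375222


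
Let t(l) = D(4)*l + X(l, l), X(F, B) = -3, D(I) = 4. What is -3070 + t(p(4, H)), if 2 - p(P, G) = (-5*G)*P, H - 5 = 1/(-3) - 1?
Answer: -8315/3 ≈ -2771.7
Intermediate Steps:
H = 11/3 (H = 5 + (1/(-3) - 1) = 5 + (-⅓ - 1) = 5 - 4/3 = 11/3 ≈ 3.6667)
p(P, G) = 2 + 5*G*P (p(P, G) = 2 - (-5*G)*P = 2 - (-5)*G*P = 2 + 5*G*P)
t(l) = -3 + 4*l (t(l) = 4*l - 3 = -3 + 4*l)
-3070 + t(p(4, H)) = -3070 + (-3 + 4*(2 + 5*(11/3)*4)) = -3070 + (-3 + 4*(2 + 220/3)) = -3070 + (-3 + 4*(226/3)) = -3070 + (-3 + 904/3) = -3070 + 895/3 = -8315/3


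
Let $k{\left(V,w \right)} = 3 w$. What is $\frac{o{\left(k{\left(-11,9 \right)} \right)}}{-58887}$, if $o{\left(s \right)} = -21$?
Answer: $\frac{7}{19629} \approx 0.00035662$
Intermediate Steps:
$\frac{o{\left(k{\left(-11,9 \right)} \right)}}{-58887} = - \frac{21}{-58887} = \left(-21\right) \left(- \frac{1}{58887}\right) = \frac{7}{19629}$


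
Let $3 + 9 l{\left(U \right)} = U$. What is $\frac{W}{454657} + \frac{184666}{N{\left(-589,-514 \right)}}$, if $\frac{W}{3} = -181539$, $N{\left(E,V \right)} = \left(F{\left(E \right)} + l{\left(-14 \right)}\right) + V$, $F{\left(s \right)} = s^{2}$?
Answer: $- \frac{67306128966}{101247112673} \approx -0.66477$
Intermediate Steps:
$l{\left(U \right)} = - \frac{1}{3} + \frac{U}{9}$
$N{\left(E,V \right)} = - \frac{17}{9} + V + E^{2}$ ($N{\left(E,V \right)} = \left(E^{2} + \left(- \frac{1}{3} + \frac{1}{9} \left(-14\right)\right)\right) + V = \left(E^{2} - \frac{17}{9}\right) + V = \left(- \frac{17}{9} + E^{2}\right) + V = - \frac{17}{9} + V + E^{2}$)
$W = -544617$ ($W = 3 \left(-181539\right) = -544617$)
$\frac{W}{454657} + \frac{184666}{N{\left(-589,-514 \right)}} = - \frac{544617}{454657} + \frac{184666}{- \frac{17}{9} - 514 + \left(-589\right)^{2}} = \left(-544617\right) \frac{1}{454657} + \frac{184666}{- \frac{17}{9} - 514 + 346921} = - \frac{544617}{454657} + \frac{184666}{\frac{3117646}{9}} = - \frac{544617}{454657} + 184666 \cdot \frac{9}{3117646} = - \frac{544617}{454657} + \frac{830997}{1558823} = - \frac{67306128966}{101247112673}$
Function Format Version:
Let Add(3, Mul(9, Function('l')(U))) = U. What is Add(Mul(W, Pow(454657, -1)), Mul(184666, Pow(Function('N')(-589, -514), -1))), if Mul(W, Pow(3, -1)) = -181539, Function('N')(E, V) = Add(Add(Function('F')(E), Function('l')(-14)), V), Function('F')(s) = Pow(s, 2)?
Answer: Rational(-67306128966, 101247112673) ≈ -0.66477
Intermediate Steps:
Function('l')(U) = Add(Rational(-1, 3), Mul(Rational(1, 9), U))
Function('N')(E, V) = Add(Rational(-17, 9), V, Pow(E, 2)) (Function('N')(E, V) = Add(Add(Pow(E, 2), Add(Rational(-1, 3), Mul(Rational(1, 9), -14))), V) = Add(Add(Pow(E, 2), Add(Rational(-1, 3), Rational(-14, 9))), V) = Add(Add(Pow(E, 2), Rational(-17, 9)), V) = Add(Add(Rational(-17, 9), Pow(E, 2)), V) = Add(Rational(-17, 9), V, Pow(E, 2)))
W = -544617 (W = Mul(3, -181539) = -544617)
Add(Mul(W, Pow(454657, -1)), Mul(184666, Pow(Function('N')(-589, -514), -1))) = Add(Mul(-544617, Pow(454657, -1)), Mul(184666, Pow(Add(Rational(-17, 9), -514, Pow(-589, 2)), -1))) = Add(Mul(-544617, Rational(1, 454657)), Mul(184666, Pow(Add(Rational(-17, 9), -514, 346921), -1))) = Add(Rational(-544617, 454657), Mul(184666, Pow(Rational(3117646, 9), -1))) = Add(Rational(-544617, 454657), Mul(184666, Rational(9, 3117646))) = Add(Rational(-544617, 454657), Rational(830997, 1558823)) = Rational(-67306128966, 101247112673)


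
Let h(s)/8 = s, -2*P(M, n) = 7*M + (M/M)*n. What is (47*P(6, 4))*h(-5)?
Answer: 43240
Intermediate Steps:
P(M, n) = -7*M/2 - n/2 (P(M, n) = -(7*M + (M/M)*n)/2 = -(7*M + 1*n)/2 = -(7*M + n)/2 = -(n + 7*M)/2 = -7*M/2 - n/2)
h(s) = 8*s
(47*P(6, 4))*h(-5) = (47*(-7/2*6 - ½*4))*(8*(-5)) = (47*(-21 - 2))*(-40) = (47*(-23))*(-40) = -1081*(-40) = 43240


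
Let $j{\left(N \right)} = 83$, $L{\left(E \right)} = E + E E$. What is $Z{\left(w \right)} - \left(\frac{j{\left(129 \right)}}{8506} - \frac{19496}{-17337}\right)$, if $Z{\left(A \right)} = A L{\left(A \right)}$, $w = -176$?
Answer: $- \frac{799397531329547}{147468522} \approx -5.4208 \cdot 10^{6}$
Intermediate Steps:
$L{\left(E \right)} = E + E^{2}$
$Z{\left(A \right)} = A^{2} \left(1 + A\right)$ ($Z{\left(A \right)} = A A \left(1 + A\right) = A^{2} \left(1 + A\right)$)
$Z{\left(w \right)} - \left(\frac{j{\left(129 \right)}}{8506} - \frac{19496}{-17337}\right) = \left(-176\right)^{2} \left(1 - 176\right) - \left(\frac{83}{8506} - \frac{19496}{-17337}\right) = 30976 \left(-175\right) - \left(83 \cdot \frac{1}{8506} - - \frac{19496}{17337}\right) = -5420800 - \left(\frac{83}{8506} + \frac{19496}{17337}\right) = -5420800 - \frac{167271947}{147468522} = - \frac{799397531329547}{147468522}$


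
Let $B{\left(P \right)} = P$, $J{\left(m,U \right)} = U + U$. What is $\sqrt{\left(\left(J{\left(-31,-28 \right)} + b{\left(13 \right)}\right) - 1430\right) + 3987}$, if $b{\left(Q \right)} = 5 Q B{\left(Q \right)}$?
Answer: $\sqrt{3346} \approx 57.845$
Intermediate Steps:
$J{\left(m,U \right)} = 2 U$
$b{\left(Q \right)} = 5 Q^{2}$ ($b{\left(Q \right)} = 5 Q Q = 5 Q^{2}$)
$\sqrt{\left(\left(J{\left(-31,-28 \right)} + b{\left(13 \right)}\right) - 1430\right) + 3987} = \sqrt{\left(\left(2 \left(-28\right) + 5 \cdot 13^{2}\right) - 1430\right) + 3987} = \sqrt{\left(\left(-56 + 5 \cdot 169\right) - 1430\right) + 3987} = \sqrt{\left(\left(-56 + 845\right) - 1430\right) + 3987} = \sqrt{\left(789 - 1430\right) + 3987} = \sqrt{-641 + 3987} = \sqrt{3346}$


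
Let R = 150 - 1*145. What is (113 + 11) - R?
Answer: 119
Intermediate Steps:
R = 5 (R = 150 - 145 = 5)
(113 + 11) - R = (113 + 11) - 1*5 = 124 - 5 = 119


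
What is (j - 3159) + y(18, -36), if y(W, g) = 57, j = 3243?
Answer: 141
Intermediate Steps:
(j - 3159) + y(18, -36) = (3243 - 3159) + 57 = 84 + 57 = 141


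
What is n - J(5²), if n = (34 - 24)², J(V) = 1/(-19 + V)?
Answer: 599/6 ≈ 99.833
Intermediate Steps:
n = 100 (n = 10² = 100)
n - J(5²) = 100 - 1/(-19 + 5²) = 100 - 1/(-19 + 25) = 100 - 1/6 = 100 - 1*⅙ = 100 - ⅙ = 599/6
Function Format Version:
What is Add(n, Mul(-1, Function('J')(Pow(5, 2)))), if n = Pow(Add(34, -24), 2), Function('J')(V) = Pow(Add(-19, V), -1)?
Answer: Rational(599, 6) ≈ 99.833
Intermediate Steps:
n = 100 (n = Pow(10, 2) = 100)
Add(n, Mul(-1, Function('J')(Pow(5, 2)))) = Add(100, Mul(-1, Pow(Add(-19, Pow(5, 2)), -1))) = Add(100, Mul(-1, Pow(Add(-19, 25), -1))) = Add(100, Mul(-1, Pow(6, -1))) = Add(100, Mul(-1, Rational(1, 6))) = Add(100, Rational(-1, 6)) = Rational(599, 6)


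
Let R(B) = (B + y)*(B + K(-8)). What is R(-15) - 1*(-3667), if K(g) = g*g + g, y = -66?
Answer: 346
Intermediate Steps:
K(g) = g + g² (K(g) = g² + g = g + g²)
R(B) = (-66 + B)*(56 + B) (R(B) = (B - 66)*(B - 8*(1 - 8)) = (-66 + B)*(B - 8*(-7)) = (-66 + B)*(B + 56) = (-66 + B)*(56 + B))
R(-15) - 1*(-3667) = (-3696 + (-15)² - 10*(-15)) - 1*(-3667) = (-3696 + 225 + 150) + 3667 = -3321 + 3667 = 346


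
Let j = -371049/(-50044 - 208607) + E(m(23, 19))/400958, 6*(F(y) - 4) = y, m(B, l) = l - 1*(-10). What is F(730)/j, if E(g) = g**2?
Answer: 4344220749674/49664196811 ≈ 87.472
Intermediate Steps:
m(B, l) = 10 + l (m(B, l) = l + 10 = 10 + l)
F(y) = 4 + y/6
j = 49664196811/34569395886 (j = -371049/(-50044 - 208607) + (10 + 19)**2/400958 = -371049/(-258651) + 29**2*(1/400958) = -371049*(-1/258651) + 841*(1/400958) = 123683/86217 + 841/400958 = 49664196811/34569395886 ≈ 1.4367)
F(730)/j = (4 + (1/6)*730)/(49664196811/34569395886) = (4 + 365/3)*(34569395886/49664196811) = (377/3)*(34569395886/49664196811) = 4344220749674/49664196811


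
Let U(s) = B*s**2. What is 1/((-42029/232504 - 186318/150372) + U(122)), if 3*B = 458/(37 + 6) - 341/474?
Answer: 29691556196184/1463001547488026339 ≈ 2.0295e-5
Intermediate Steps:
B = 202429/61146 (B = (458/(37 + 6) - 341/474)/3 = (458/43 - 341*1/474)/3 = (458*(1/43) - 341/474)/3 = (458/43 - 341/474)/3 = (1/3)*(202429/20382) = 202429/61146 ≈ 3.3106)
U(s) = 202429*s**2/61146
1/((-42029/232504 - 186318/150372) + U(122)) = 1/((-42029/232504 - 186318/150372) + (202429/61146)*122**2) = 1/((-42029*1/232504 - 186318*1/150372) + (202429/61146)*14884) = 1/((-42029/232504 - 10351/8354) + 1506476618/30573) = 1/(-1378879585/971169208 + 1506476618/30573) = 1/(1463001547488026339/29691556196184) = 29691556196184/1463001547488026339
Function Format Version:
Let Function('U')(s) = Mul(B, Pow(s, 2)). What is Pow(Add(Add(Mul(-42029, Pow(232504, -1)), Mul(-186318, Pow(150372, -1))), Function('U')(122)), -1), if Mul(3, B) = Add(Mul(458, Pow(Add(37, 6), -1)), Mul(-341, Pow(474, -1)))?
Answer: Rational(29691556196184, 1463001547488026339) ≈ 2.0295e-5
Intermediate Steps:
B = Rational(202429, 61146) (B = Mul(Rational(1, 3), Add(Mul(458, Pow(Add(37, 6), -1)), Mul(-341, Pow(474, -1)))) = Mul(Rational(1, 3), Add(Mul(458, Pow(43, -1)), Mul(-341, Rational(1, 474)))) = Mul(Rational(1, 3), Add(Mul(458, Rational(1, 43)), Rational(-341, 474))) = Mul(Rational(1, 3), Add(Rational(458, 43), Rational(-341, 474))) = Mul(Rational(1, 3), Rational(202429, 20382)) = Rational(202429, 61146) ≈ 3.3106)
Function('U')(s) = Mul(Rational(202429, 61146), Pow(s, 2))
Pow(Add(Add(Mul(-42029, Pow(232504, -1)), Mul(-186318, Pow(150372, -1))), Function('U')(122)), -1) = Pow(Add(Add(Mul(-42029, Pow(232504, -1)), Mul(-186318, Pow(150372, -1))), Mul(Rational(202429, 61146), Pow(122, 2))), -1) = Pow(Add(Add(Mul(-42029, Rational(1, 232504)), Mul(-186318, Rational(1, 150372))), Mul(Rational(202429, 61146), 14884)), -1) = Pow(Add(Add(Rational(-42029, 232504), Rational(-10351, 8354)), Rational(1506476618, 30573)), -1) = Pow(Add(Rational(-1378879585, 971169208), Rational(1506476618, 30573)), -1) = Pow(Rational(1463001547488026339, 29691556196184), -1) = Rational(29691556196184, 1463001547488026339)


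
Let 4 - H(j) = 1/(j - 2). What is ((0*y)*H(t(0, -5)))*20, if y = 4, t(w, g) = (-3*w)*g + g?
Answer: 0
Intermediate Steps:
t(w, g) = g - 3*g*w (t(w, g) = -3*g*w + g = g - 3*g*w)
H(j) = 4 - 1/(-2 + j) (H(j) = 4 - 1/(j - 2) = 4 - 1/(-2 + j))
((0*y)*H(t(0, -5)))*20 = ((0*4)*((-9 + 4*(-5*(1 - 3*0)))/(-2 - 5*(1 - 3*0))))*20 = (0*((-9 + 4*(-5*(1 + 0)))/(-2 - 5*(1 + 0))))*20 = (0*((-9 + 4*(-5*1))/(-2 - 5*1)))*20 = (0*((-9 + 4*(-5))/(-2 - 5)))*20 = (0*((-9 - 20)/(-7)))*20 = (0*(-⅐*(-29)))*20 = (0*(29/7))*20 = 0*20 = 0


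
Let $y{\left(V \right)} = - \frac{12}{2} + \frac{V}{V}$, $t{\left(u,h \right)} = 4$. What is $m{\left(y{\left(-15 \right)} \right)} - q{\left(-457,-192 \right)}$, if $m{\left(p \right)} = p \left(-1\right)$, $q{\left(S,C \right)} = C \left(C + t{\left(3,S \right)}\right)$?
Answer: $-36091$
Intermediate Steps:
$y{\left(V \right)} = -5$ ($y{\left(V \right)} = \left(-12\right) \frac{1}{2} + 1 = -6 + 1 = -5$)
$q{\left(S,C \right)} = C \left(4 + C\right)$ ($q{\left(S,C \right)} = C \left(C + 4\right) = C \left(4 + C\right)$)
$m{\left(p \right)} = - p$
$m{\left(y{\left(-15 \right)} \right)} - q{\left(-457,-192 \right)} = \left(-1\right) \left(-5\right) - - 192 \left(4 - 192\right) = 5 - \left(-192\right) \left(-188\right) = 5 - 36096 = -36091$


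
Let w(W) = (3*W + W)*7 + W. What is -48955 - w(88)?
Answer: -51507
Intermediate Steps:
w(W) = 29*W (w(W) = (4*W)*7 + W = 28*W + W = 29*W)
-48955 - w(88) = -48955 - 29*88 = -48955 - 1*2552 = -48955 - 2552 = -51507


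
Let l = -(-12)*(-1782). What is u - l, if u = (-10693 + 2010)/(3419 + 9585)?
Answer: 278068853/13004 ≈ 21383.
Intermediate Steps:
u = -8683/13004 ≈ -0.66772
l = -21384 (l = -1*21384 = -21384)
u - l = -8683/13004 - 1*(-21384) = -8683/13004 + 21384 = 278068853/13004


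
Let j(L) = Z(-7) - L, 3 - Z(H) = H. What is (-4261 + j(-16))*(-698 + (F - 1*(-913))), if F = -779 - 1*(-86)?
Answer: 2024330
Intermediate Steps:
F = -693 (F = -779 + 86 = -693)
Z(H) = 3 - H
j(L) = 10 - L (j(L) = (3 - 1*(-7)) - L = (3 + 7) - L = 10 - L)
(-4261 + j(-16))*(-698 + (F - 1*(-913))) = (-4261 + (10 - 1*(-16)))*(-698 + (-693 - 1*(-913))) = (-4261 + (10 + 16))*(-698 + (-693 + 913)) = (-4261 + 26)*(-698 + 220) = -4235*(-478) = 2024330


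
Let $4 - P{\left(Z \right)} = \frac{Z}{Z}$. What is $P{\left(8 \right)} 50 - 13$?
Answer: $137$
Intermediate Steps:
$P{\left(Z \right)} = 3$ ($P{\left(Z \right)} = 4 - \frac{Z}{Z} = 4 - 1 = 3$)
$P{\left(8 \right)} 50 - 13 = 3 \cdot 50 - 13 = 150 - 13 = 137$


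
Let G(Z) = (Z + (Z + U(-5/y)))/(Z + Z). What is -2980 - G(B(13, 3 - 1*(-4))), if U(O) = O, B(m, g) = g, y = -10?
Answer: -83469/28 ≈ -2981.0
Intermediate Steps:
G(Z) = (½ + 2*Z)/(2*Z) (G(Z) = (Z + (Z - 5/(-10)))/(Z + Z) = (Z + (Z - 5*(-⅒)))/((2*Z)) = (Z + (Z + ½))*(1/(2*Z)) = (Z + (½ + Z))*(1/(2*Z)) = (½ + 2*Z)*(1/(2*Z)) = (½ + 2*Z)/(2*Z))
-2980 - G(B(13, 3 - 1*(-4))) = -2980 - (¼ + (3 - 1*(-4)))/(3 - 1*(-4)) = -2980 - (¼ + (3 + 4))/(3 + 4) = -2980 - (¼ + 7)/7 = -2980 - 29/(7*4) = -2980 - 1*29/28 = -2980 - 29/28 = -83469/28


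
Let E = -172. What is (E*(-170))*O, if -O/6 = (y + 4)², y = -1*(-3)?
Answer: -8596560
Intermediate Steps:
y = 3
O = -294 (O = -6*(3 + 4)² = -6*7² = -6*49 = -294)
(E*(-170))*O = -172*(-170)*(-294) = 29240*(-294) = -8596560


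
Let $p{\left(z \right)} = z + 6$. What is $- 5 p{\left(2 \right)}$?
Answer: $-40$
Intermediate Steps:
$p{\left(z \right)} = 6 + z$
$- 5 p{\left(2 \right)} = - 5 \left(6 + 2\right) = \left(-5\right) 8 = -40$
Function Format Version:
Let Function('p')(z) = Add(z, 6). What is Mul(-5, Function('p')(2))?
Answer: -40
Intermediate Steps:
Function('p')(z) = Add(6, z)
Mul(-5, Function('p')(2)) = Mul(-5, Add(6, 2)) = Mul(-5, 8) = -40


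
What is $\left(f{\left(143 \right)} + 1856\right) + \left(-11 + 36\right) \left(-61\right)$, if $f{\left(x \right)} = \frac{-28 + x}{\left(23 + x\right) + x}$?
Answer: $\frac{102394}{309} \approx 331.37$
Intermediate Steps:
$f{\left(x \right)} = \frac{-28 + x}{23 + 2 x}$
$\left(f{\left(143 \right)} + 1856\right) + \left(-11 + 36\right) \left(-61\right) = \left(\frac{-28 + 143}{23 + 2 \cdot 143} + 1856\right) + \left(-11 + 36\right) \left(-61\right) = \left(\frac{1}{23 + 286} \cdot 115 + 1856\right) + 25 \left(-61\right) = \left(\frac{1}{309} \cdot 115 + 1856\right) - 1525 = \left(\frac{115}{309} + 1856\right) - 1525 = \frac{573619}{309} - 1525 = \frac{102394}{309}$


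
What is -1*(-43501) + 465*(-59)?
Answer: 16066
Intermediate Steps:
-1*(-43501) + 465*(-59) = 43501 - 27435 = 16066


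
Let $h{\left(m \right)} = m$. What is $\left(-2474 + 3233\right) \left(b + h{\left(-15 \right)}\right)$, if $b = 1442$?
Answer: $1083093$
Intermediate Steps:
$\left(-2474 + 3233\right) \left(b + h{\left(-15 \right)}\right) = \left(-2474 + 3233\right) \left(1442 - 15\right) = 759 \cdot 1427 = 1083093$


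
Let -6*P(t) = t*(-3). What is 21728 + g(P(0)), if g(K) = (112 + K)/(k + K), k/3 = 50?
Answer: 1629656/75 ≈ 21729.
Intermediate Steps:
k = 150 (k = 3*50 = 150)
P(t) = t/2 (P(t) = -t*(-3)/6 = -(-1)*t/2 = t/2)
g(K) = (112 + K)/(150 + K)
21728 + g(P(0)) = 21728 + (112 + (½)*0)/(150 + (½)*0) = 21728 + (112 + 0)/(150 + 0) = 21728 + 112/150 = 21728 + (1/150)*112 = 21728 + 56/75 = 1629656/75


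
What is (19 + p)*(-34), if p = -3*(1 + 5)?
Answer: -34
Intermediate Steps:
p = -18 (p = -3*6 = -18)
(19 + p)*(-34) = (19 - 18)*(-34) = 1*(-34) = -34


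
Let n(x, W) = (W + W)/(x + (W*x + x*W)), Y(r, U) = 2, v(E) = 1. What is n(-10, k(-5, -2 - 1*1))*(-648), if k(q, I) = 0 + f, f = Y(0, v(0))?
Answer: 1296/25 ≈ 51.840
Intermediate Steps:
f = 2
k(q, I) = 2 (k(q, I) = 0 + 2 = 2)
n(x, W) = 2*W/(x + 2*W*x) (n(x, W) = (2*W)/(x + (W*x + W*x)) = (2*W)/(x + 2*W*x) = 2*W/(x + 2*W*x))
n(-10, k(-5, -2 - 1*1))*(-648) = (2*2/(-10*(1 + 2*2)))*(-648) = (2*2*(-⅒)/(1 + 4))*(-648) = (2*2*(-⅒)/5)*(-648) = (2*2*(-⅒)*(⅕))*(-648) = -2/25*(-648) = 1296/25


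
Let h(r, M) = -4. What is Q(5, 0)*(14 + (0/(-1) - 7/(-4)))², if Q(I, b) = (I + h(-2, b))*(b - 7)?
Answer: -27783/16 ≈ -1736.4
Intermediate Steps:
Q(I, b) = (-7 + b)*(-4 + I) (Q(I, b) = (I - 4)*(b - 7) = (-4 + I)*(-7 + b) = (-7 + b)*(-4 + I))
Q(5, 0)*(14 + (0/(-1) - 7/(-4)))² = (28 - 7*5 - 4*0 + 5*0)*(14 + (0/(-1) - 7/(-4)))² = (28 - 35 + 0 + 0)*(14 + (0*(-1) - 7*(-¼)))² = -7*(14 + (0 + 7/4))² = -7*(14 + 7/4)² = -7*(63/4)² = -7*3969/16 = -27783/16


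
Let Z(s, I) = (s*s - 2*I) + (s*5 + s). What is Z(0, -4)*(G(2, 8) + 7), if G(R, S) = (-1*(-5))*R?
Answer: 136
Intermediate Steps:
G(R, S) = 5*R
Z(s, I) = s² - 2*I + 6*s (Z(s, I) = (s² - 2*I) + (5*s + s) = (s² - 2*I) + 6*s = s² - 2*I + 6*s)
Z(0, -4)*(G(2, 8) + 7) = (0² - 2*(-4) + 6*0)*(5*2 + 7) = (0 + 8 + 0)*(10 + 7) = 8*17 = 136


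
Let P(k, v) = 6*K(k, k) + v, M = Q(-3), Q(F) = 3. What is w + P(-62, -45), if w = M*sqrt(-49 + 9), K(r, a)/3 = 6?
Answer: 63 + 6*I*sqrt(10) ≈ 63.0 + 18.974*I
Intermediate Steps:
K(r, a) = 18 (K(r, a) = 3*6 = 18)
M = 3
P(k, v) = 108 + v (P(k, v) = 6*18 + v = 108 + v)
w = 6*I*sqrt(10) (w = 3*sqrt(-49 + 9) = 3*sqrt(-40) = 3*(2*I*sqrt(10)) = 6*I*sqrt(10) ≈ 18.974*I)
w + P(-62, -45) = 6*I*sqrt(10) + (108 - 45) = 6*I*sqrt(10) + 63 = 63 + 6*I*sqrt(10)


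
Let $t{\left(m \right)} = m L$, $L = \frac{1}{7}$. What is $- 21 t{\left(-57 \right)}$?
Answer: $171$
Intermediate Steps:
$L = \frac{1}{7} \approx 0.14286$
$t{\left(m \right)} = \frac{m}{7}$ ($t{\left(m \right)} = m \frac{1}{7} = \frac{m}{7}$)
$- 21 t{\left(-57 \right)} = - 21 \cdot \frac{1}{7} \left(-57\right) = \left(-21\right) \left(- \frac{57}{7}\right) = 171$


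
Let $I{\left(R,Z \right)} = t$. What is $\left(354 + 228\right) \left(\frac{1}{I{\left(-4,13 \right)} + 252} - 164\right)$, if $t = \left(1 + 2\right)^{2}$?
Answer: $- \frac{8303782}{87} \approx -95446.0$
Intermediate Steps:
$t = 9$ ($t = 3^{2} = 9$)
$I{\left(R,Z \right)} = 9$
$\left(354 + 228\right) \left(\frac{1}{I{\left(-4,13 \right)} + 252} - 164\right) = \left(354 + 228\right) \left(\frac{1}{9 + 252} - 164\right) = 582 \left(\frac{1}{261} - 164\right) = 582 \left(- \frac{42803}{261}\right) = - \frac{8303782}{87}$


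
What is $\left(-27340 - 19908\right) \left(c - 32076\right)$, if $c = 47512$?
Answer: $-729320128$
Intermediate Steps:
$\left(-27340 - 19908\right) \left(c - 32076\right) = \left(-27340 - 19908\right) \left(47512 - 32076\right) = \left(-47248\right) 15436 = -729320128$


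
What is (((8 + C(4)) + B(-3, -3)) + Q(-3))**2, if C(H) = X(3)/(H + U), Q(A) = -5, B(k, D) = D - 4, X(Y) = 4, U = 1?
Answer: 256/25 ≈ 10.240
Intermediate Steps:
B(k, D) = -4 + D
C(H) = 4/(1 + H) (C(H) = 4/(H + 1) = 4/(1 + H))
(((8 + C(4)) + B(-3, -3)) + Q(-3))**2 = (((8 + 4/(1 + 4)) + (-4 - 3)) - 5)**2 = (((8 + 4/5) - 7) - 5)**2 = ((44/5 - 7) - 5)**2 = (9/5 - 5)**2 = (-16/5)**2 = 256/25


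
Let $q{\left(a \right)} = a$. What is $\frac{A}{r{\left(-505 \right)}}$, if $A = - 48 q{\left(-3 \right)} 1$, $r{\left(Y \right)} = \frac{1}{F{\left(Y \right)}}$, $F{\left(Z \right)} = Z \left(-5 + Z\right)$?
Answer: $37087200$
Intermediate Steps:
$r{\left(Y \right)} = \frac{1}{Y \left(-5 + Y\right)}$
$A = 144$ ($A = \left(-48\right) \left(-3\right) 1 = 144 \cdot 1 = 144$)
$\frac{A}{r{\left(-505 \right)}} = \frac{144}{\frac{1}{-505} \frac{1}{-5 - 505}} = \frac{144}{\left(- \frac{1}{505}\right) \frac{1}{-510}} = \frac{144}{\left(- \frac{1}{505}\right) \left(- \frac{1}{510}\right)} = 144 \frac{1}{\frac{1}{257550}} = 144 \cdot 257550 = 37087200$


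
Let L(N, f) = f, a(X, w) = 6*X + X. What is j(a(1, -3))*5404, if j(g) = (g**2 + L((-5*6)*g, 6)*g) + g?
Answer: 529592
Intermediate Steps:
a(X, w) = 7*X
j(g) = g**2 + 7*g (j(g) = (g**2 + 6*g) + g = g**2 + 7*g)
j(a(1, -3))*5404 = ((7*1)*(7 + 7*1))*5404 = (7*(7 + 7))*5404 = (7*14)*5404 = 98*5404 = 529592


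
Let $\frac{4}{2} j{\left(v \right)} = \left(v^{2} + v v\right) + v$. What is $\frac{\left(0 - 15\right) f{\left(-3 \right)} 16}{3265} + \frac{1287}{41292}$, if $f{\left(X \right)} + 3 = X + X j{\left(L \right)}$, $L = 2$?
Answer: $\frac{4718083}{2995964} \approx 1.5748$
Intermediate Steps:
$j{\left(v \right)} = v^{2} + \frac{v}{2}$ ($j{\left(v \right)} = \frac{\left(v^{2} + v v\right) + v}{2} = \frac{\left(v^{2} + v^{2}\right) + v}{2} = \frac{2 v^{2} + v}{2} = \frac{v + 2 v^{2}}{2} = v^{2} + \frac{v}{2}$)
$f{\left(X \right)} = -3 + 6 X$ ($f{\left(X \right)} = -3 + \left(X + X 2 \left(\frac{1}{2} + 2\right)\right) = -3 + \left(X + X 2 \cdot \frac{5}{2}\right) = -3 + \left(X + X 5\right) = -3 + \left(X + 5 X\right) = -3 + 6 X$)
$\frac{\left(0 - 15\right) f{\left(-3 \right)} 16}{3265} + \frac{1287}{41292} = \frac{\left(0 - 15\right) \left(-3 + 6 \left(-3\right)\right) 16}{3265} + \frac{1287}{41292} = - 15 \left(-3 - 18\right) 16 \cdot \frac{1}{3265} + 1287 \cdot \frac{1}{41292} = \left(-15\right) \left(-21\right) 16 \cdot \frac{1}{3265} + \frac{143}{4588} = 315 \cdot 16 \cdot \frac{1}{3265} + \frac{143}{4588} = 5040 \cdot \frac{1}{3265} + \frac{143}{4588} = \frac{1008}{653} + \frac{143}{4588} = \frac{4718083}{2995964}$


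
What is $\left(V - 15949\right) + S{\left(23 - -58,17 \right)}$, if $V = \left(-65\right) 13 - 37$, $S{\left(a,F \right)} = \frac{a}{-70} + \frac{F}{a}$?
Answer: $- \frac{95437141}{5670} \approx -16832.0$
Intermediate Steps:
$S{\left(a,F \right)} = - \frac{a}{70} + \frac{F}{a}$ ($S{\left(a,F \right)} = a \left(- \frac{1}{70}\right) + \frac{F}{a} = - \frac{a}{70} + \frac{F}{a}$)
$V = -882$ ($V = -845 - 37 = -882$)
$\left(V - 15949\right) + S{\left(23 - -58,17 \right)} = \left(-882 - 15949\right) + \left(- \frac{23 - -58}{70} + \frac{17}{23 - -58}\right) = \left(-882 - 15949\right) + \left(- \frac{23 + 58}{70} + \frac{17}{23 + 58}\right) = -16831 + \left(\left(- \frac{1}{70}\right) 81 + \frac{17}{81}\right) = -16831 + \left(- \frac{81}{70} + 17 \cdot \frac{1}{81}\right) = -16831 + \left(- \frac{81}{70} + \frac{17}{81}\right) = -16831 - \frac{5371}{5670} = - \frac{95437141}{5670}$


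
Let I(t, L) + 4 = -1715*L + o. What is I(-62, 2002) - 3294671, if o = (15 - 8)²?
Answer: -6728056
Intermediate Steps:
o = 49 (o = 7² = 49)
I(t, L) = 45 - 1715*L (I(t, L) = -4 + (-1715*L + 49) = -4 + (49 - 1715*L) = 45 - 1715*L)
I(-62, 2002) - 3294671 = (45 - 1715*2002) - 3294671 = (45 - 3433430) - 3294671 = -3433385 - 3294671 = -6728056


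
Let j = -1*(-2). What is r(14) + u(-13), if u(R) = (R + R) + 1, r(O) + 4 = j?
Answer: -27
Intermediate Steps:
j = 2
r(O) = -2 (r(O) = -4 + 2 = -2)
u(R) = 1 + 2*R (u(R) = 2*R + 1 = 1 + 2*R)
r(14) + u(-13) = -2 + (1 + 2*(-13)) = -2 + (1 - 26) = -2 - 25 = -27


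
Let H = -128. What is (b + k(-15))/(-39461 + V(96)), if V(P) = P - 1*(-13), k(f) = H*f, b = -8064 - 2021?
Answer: 8165/39352 ≈ 0.20749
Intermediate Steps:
b = -10085
k(f) = -128*f
V(P) = 13 + P (V(P) = P + 13 = 13 + P)
(b + k(-15))/(-39461 + V(96)) = (-10085 - 128*(-15))/(-39461 + (13 + 96)) = (-10085 + 1920)/(-39461 + 109) = -8165/(-39352) = -8165*(-1/39352) = 8165/39352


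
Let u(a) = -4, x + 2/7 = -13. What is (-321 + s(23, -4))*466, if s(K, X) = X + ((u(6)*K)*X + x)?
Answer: 96928/7 ≈ 13847.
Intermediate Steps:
x = -93/7 (x = -2/7 - 13 = -93/7 ≈ -13.286)
s(K, X) = -93/7 + X - 4*K*X (s(K, X) = X + ((-4*K)*X - 93/7) = X + (-4*K*X - 93/7) = X + (-93/7 - 4*K*X) = -93/7 + X - 4*K*X)
(-321 + s(23, -4))*466 = (-321 + (-93/7 - 4 - 4*23*(-4)))*466 = (-321 + (-93/7 - 4 + 368))*466 = (-321 + 2455/7)*466 = (208/7)*466 = 96928/7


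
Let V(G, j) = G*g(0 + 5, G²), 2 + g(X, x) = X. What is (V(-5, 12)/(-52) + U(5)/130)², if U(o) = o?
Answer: 289/2704 ≈ 0.10688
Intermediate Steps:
g(X, x) = -2 + X
V(G, j) = 3*G (V(G, j) = G*(-2 + (0 + 5)) = G*(-2 + 5) = G*3 = 3*G)
(V(-5, 12)/(-52) + U(5)/130)² = ((3*(-5))/(-52) + 5/130)² = (-15*(-1/52) + 5*(1/130))² = (15/52 + 1/26)² = (17/52)² = 289/2704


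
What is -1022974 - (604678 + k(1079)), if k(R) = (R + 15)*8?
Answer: -1636404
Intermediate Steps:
k(R) = 120 + 8*R (k(R) = (15 + R)*8 = 120 + 8*R)
-1022974 - (604678 + k(1079)) = -1022974 - (604678 + (120 + 8*1079)) = -1022974 - (604678 + (120 + 8632)) = -1022974 - (604678 + 8752) = -1022974 - 1*613430 = -1022974 - 613430 = -1636404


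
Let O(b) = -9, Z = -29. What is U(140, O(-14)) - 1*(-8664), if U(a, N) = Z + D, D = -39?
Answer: 8596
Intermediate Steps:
U(a, N) = -68 (U(a, N) = -29 - 39 = -68)
U(140, O(-14)) - 1*(-8664) = -68 - 1*(-8664) = -68 + 8664 = 8596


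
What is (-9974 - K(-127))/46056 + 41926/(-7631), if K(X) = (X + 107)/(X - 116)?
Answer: -243857313485/42701580324 ≈ -5.7107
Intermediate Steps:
K(X) = (107 + X)/(-116 + X)
(-9974 - K(-127))/46056 + 41926/(-7631) = (-9974 - (107 - 127)/(-116 - 127))/46056 + 41926/(-7631) = (-9974 - (-20)/(-243))*(1/46056) + 41926*(-1/7631) = (-9974 - (-1)*(-20)/243)*(1/46056) - 41926/7631 = (-9974 - 1*20/243)*(1/46056) - 41926/7631 = (-9974 - 20/243)*(1/46056) - 41926/7631 = -2423702/243*1/46056 - 41926/7631 = -1211851/5595804 - 41926/7631 = -243857313485/42701580324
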